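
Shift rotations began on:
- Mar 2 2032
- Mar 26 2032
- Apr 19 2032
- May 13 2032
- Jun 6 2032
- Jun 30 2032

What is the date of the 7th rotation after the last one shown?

Every event comes 24 days after the last (24, 24, 24, 24, 24).
Jun 30 2032 + 24 days = Jul 24 2032.
Jul 24 2032 + 24 days = Aug 17 2032.
Aug 17 2032 + 24 days = Sep 10 2032.
Sep 10 2032 + 24 days = Oct 4 2032.
Oct 4 2032 + 24 days = Oct 28 2032.
Oct 28 2032 + 24 days = Nov 21 2032.
Nov 21 2032 + 24 days = Dec 15 2032.

Dec 15 2032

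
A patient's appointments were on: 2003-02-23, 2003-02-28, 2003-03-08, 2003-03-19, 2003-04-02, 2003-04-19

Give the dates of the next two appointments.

The spacing grows by 3 each time: 5, 8, 11, 14, 17 days.
Next gap: 20 days. 2003-04-19 + 20 days = 2003-05-09.
Next gap: 23 days. 2003-05-09 + 23 days = 2003-06-01.

2003-05-09, 2003-06-01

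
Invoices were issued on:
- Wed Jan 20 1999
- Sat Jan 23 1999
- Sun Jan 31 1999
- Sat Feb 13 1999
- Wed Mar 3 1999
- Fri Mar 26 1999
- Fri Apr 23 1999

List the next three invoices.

The spacing grows by 5 each time: 3, 8, 13, 18, 23, 28 days.
Next gap: 33 days. Fri Apr 23 1999 + 33 days = Wed May 26 1999.
Next gap: 38 days. Wed May 26 1999 + 38 days = Sat Jul 3 1999.
Next gap: 43 days. Sat Jul 3 1999 + 43 days = Sun Aug 15 1999.

Wed May 26 1999, Sat Jul 3 1999, Sun Aug 15 1999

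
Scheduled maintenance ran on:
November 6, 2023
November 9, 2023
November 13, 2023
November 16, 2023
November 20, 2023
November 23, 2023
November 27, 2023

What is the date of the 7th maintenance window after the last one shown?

December 21, 2023

Gaps: 3, 4, 3, 4, 3, 4 days — not constant, but cyclic with period 2.
The events fall on every Monday and Thursday.
Next Thursday: November 30, 2023.
Next Monday: December 4, 2023.
Next Thursday: December 7, 2023.
The following Monday is December 11, 2023.
The following Thursday is December 14, 2023.
The following Monday is December 18, 2023.
The following Thursday is December 21, 2023.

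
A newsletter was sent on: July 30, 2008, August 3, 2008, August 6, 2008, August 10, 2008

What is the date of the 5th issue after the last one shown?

August 27, 2008

Gaps: 4, 3, 4 days — not constant, but cyclic with period 2.
The events fall on every Wednesday and Sunday.
Next Wednesday: August 13, 2008.
Next Sunday: August 17, 2008.
The following Wednesday is August 20, 2008.
The following Sunday is August 24, 2008.
Next Wednesday: August 27, 2008.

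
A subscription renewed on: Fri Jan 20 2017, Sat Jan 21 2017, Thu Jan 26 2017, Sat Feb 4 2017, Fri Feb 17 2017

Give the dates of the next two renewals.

Mon Mar 6 2017, Mon Mar 27 2017

Intervals are 1, 5, 9, 13 days — an arithmetic progression with common difference 4.
Next gap: 17 days. Fri Feb 17 2017 + 17 days = Mon Mar 6 2017.
Next gap: 21 days. Mon Mar 6 2017 + 21 days = Mon Mar 27 2017.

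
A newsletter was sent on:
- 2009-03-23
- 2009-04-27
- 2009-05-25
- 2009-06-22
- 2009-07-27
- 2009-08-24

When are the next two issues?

2009-09-28, 2009-10-26

Gaps: 35, 28, 28, 35, 28 days — a mix of 28 and 35. Every date is a Monday.
Each is the 4th Monday of its month.
September 2009 — 4th Monday is 2009-09-28.
4th Monday of October 2009: 2009-10-26.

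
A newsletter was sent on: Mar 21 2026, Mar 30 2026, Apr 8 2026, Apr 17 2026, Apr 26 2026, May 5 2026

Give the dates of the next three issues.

May 14 2026, May 23 2026, Jun 1 2026

Gaps between consecutive events: 9, 9, 9, 9, 9 days — a constant 9-day interval.
May 5 2026 + 9 days = May 14 2026.
May 14 2026 + 9 days = May 23 2026.
May 23 2026 + 9 days = Jun 1 2026.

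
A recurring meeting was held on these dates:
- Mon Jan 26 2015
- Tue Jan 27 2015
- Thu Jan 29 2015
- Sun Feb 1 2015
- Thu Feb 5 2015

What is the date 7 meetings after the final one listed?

Gaps: 1, 2, 3, 4 days — each gap is 1 larger than the previous one.
Next gap: 5 days. Thu Feb 5 2015 + 5 days = Tue Feb 10 2015.
Next gap: 6 days. Tue Feb 10 2015 + 6 days = Mon Feb 16 2015.
Next gap: 7 days. Mon Feb 16 2015 + 7 days = Mon Feb 23 2015.
Next gap: 8 days. Mon Feb 23 2015 + 8 days = Tue Mar 3 2015.
Next gap: 9 days. Tue Mar 3 2015 + 9 days = Thu Mar 12 2015.
Next gap: 10 days. Thu Mar 12 2015 + 10 days = Sun Mar 22 2015.
Next gap: 11 days. Sun Mar 22 2015 + 11 days = Thu Apr 2 2015.

Thu Apr 2 2015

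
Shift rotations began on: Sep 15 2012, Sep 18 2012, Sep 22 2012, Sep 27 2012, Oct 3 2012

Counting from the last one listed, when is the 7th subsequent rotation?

The spacing grows by 1 each time: 3, 4, 5, 6 days.
Next gap: 7 days. Oct 3 2012 + 7 days = Oct 10 2012.
Next gap: 8 days. Oct 10 2012 + 8 days = Oct 18 2012.
Next gap: 9 days. Oct 18 2012 + 9 days = Oct 27 2012.
Next gap: 10 days. Oct 27 2012 + 10 days = Nov 6 2012.
Next gap: 11 days. Nov 6 2012 + 11 days = Nov 17 2012.
Next gap: 12 days. Nov 17 2012 + 12 days = Nov 29 2012.
Next gap: 13 days. Nov 29 2012 + 13 days = Dec 12 2012.

Dec 12 2012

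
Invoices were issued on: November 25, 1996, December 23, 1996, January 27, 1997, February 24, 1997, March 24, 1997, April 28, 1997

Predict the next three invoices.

Gaps: 28, 35, 28, 28, 35 days — a mix of 28 and 35. Every date is a Monday.
Each is the 4th Monday of its month.
May 1997 — 4th Monday is May 26, 1997.
June 1997 — 4th Monday is June 23, 1997.
July 1997 — 4th Monday is July 28, 1997.

May 26, 1997; June 23, 1997; July 28, 1997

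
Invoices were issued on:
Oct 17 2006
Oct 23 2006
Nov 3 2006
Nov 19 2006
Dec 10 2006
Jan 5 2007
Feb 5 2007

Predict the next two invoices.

The spacing grows by 5 each time: 6, 11, 16, 21, 26, 31 days.
Next gap: 36 days. Feb 5 2007 + 36 days = Mar 13 2007.
Next gap: 41 days. Mar 13 2007 + 41 days = Apr 23 2007.

Mar 13 2007, Apr 23 2007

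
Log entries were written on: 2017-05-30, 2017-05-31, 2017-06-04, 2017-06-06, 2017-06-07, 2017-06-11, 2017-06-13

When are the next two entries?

2017-06-14, 2017-06-18

Every event lands on a Tuesday or Wednesday or Sunday (gaps cycle 1, 4, 2, 1, 4, 2).
So the schedule is: every Tuesday, Wednesday and Sunday.
The following Wednesday is 2017-06-14.
The following Sunday is 2017-06-18.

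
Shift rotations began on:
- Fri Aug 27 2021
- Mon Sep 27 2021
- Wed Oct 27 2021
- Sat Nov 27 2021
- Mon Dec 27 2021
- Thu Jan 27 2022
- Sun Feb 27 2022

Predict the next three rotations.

The day-of-month is always 27 (31, 30, 31, 30, 31, 31 days between events).
So this recurs on the 27th of each month.
Next: March 2022 → Sun Mar 27 2022.
April 2022: Wed Apr 27 2022.
May 2022: Fri May 27 2022.

Sun Mar 27 2022, Wed Apr 27 2022, Fri May 27 2022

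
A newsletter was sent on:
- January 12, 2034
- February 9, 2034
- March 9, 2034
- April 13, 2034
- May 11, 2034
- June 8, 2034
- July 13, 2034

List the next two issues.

Gaps: 28, 28, 35, 28, 28, 35 days — a mix of 28 and 35. Every date is a Thursday.
Each is the 2nd Thursday of its month.
August 2034 — 2nd Thursday is August 10, 2034.
2nd Thursday of September 2034: September 14, 2034.

August 10, 2034; September 14, 2034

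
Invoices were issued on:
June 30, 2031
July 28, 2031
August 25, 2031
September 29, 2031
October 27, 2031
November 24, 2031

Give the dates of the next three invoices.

December 29, 2031; January 26, 2032; February 23, 2032

All Mondays; the gaps (28, 28, 35, 28, 28) vary with month length.
This is the last Monday of each month.
Last Monday of December 2031: December 29, 2031.
Last Monday of January 2032: January 26, 2032.
Last Monday of February 2032: February 23, 2032.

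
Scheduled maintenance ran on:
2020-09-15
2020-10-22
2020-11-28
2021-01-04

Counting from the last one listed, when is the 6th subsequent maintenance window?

2021-08-14

Gaps between consecutive events: 37, 37, 37 days — a constant 37-day interval.
2021-01-04 + 37 days = 2021-02-10.
2021-02-10 + 37 days = 2021-03-19.
2021-03-19 + 37 days = 2021-04-25.
2021-04-25 + 37 days = 2021-06-01.
2021-06-01 + 37 days = 2021-07-08.
2021-07-08 + 37 days = 2021-08-14.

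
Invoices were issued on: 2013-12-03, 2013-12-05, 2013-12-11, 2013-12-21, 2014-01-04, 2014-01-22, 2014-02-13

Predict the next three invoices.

Gaps: 2, 6, 10, 14, 18, 22 days — each gap is 4 larger than the previous one.
Next gap: 26 days. 2014-02-13 + 26 days = 2014-03-11.
Next gap: 30 days. 2014-03-11 + 30 days = 2014-04-10.
Next gap: 34 days. 2014-04-10 + 34 days = 2014-05-14.

2014-03-11, 2014-04-10, 2014-05-14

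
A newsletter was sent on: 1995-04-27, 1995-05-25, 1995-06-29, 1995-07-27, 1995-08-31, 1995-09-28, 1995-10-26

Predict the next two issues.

All Thursdays; the gaps (28, 35, 28, 35, 28, 28) vary with month length.
This is the last Thursday of each month.
November 1995 ends with Thursday 1995-11-30.
December 1995 ends with Thursday 1995-12-28.

1995-11-30, 1995-12-28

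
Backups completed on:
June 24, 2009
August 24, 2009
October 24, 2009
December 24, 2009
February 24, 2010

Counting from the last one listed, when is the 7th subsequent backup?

Gaps: 61, 61, 61, 62 days — not constant. Every event is on the 24th of the month.
Pattern: the 24th of every 2 months.
Next: April 2010 → April 24, 2010.
Next: June 2010 → June 24, 2010.
August 2010: August 24, 2010.
October 2010: October 24, 2010.
Next: December 2010 → December 24, 2010.
February 2011: February 24, 2011.
Next: April 2011 → April 24, 2011.

April 24, 2011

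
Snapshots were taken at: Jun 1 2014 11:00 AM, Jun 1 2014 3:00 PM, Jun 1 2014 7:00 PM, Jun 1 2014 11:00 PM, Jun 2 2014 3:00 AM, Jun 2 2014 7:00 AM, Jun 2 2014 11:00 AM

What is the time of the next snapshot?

Jun 2 2014 3:00 PM

Gaps: 4, 4, 4, 4, 4, 4 hours — each event is 4 hours after the previous one.
Jun 2 2014 11:00 AM + 4 h = Jun 2 2014 3:00 PM.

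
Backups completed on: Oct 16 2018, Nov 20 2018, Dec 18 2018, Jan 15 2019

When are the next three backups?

Feb 19 2019, Mar 19 2019, Apr 16 2019

Gaps: 35, 28, 28 days — a mix of 28 and 35. Every date is a Tuesday.
Each is the 3rd Tuesday of its month.
3rd Tuesday of February 2019: Feb 19 2019.
March 2019 — 3rd Tuesday is Mar 19 2019.
3rd Tuesday of April 2019: Apr 16 2019.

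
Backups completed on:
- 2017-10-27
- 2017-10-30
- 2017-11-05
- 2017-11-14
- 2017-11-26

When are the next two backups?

2017-12-11, 2017-12-29

Gaps: 3, 6, 9, 12 days — each gap is 3 larger than the previous one.
Next gap: 15 days. 2017-11-26 + 15 days = 2017-12-11.
Next gap: 18 days. 2017-12-11 + 18 days = 2017-12-29.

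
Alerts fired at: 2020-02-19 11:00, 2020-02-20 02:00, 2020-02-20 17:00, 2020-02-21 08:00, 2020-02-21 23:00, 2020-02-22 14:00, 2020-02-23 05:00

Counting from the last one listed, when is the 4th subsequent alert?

Spacing: 15, 15, 15, 15, 15, 15 h — constant 15 h.
2020-02-23 05:00 + 15 h = 2020-02-23 20:00.
2020-02-23 20:00 + 15 h = 2020-02-24 11:00.
2020-02-24 11:00 + 15 h = 2020-02-25 02:00.
2020-02-25 02:00 + 15 h = 2020-02-25 17:00.

2020-02-25 17:00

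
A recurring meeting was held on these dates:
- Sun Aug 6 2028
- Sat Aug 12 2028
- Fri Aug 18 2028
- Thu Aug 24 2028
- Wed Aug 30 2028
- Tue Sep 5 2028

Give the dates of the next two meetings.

Mon Sep 11 2028, Sun Sep 17 2028

Every event comes 6 days after the last (6, 6, 6, 6, 6).
Tue Sep 5 2028 + 6 days = Mon Sep 11 2028.
Mon Sep 11 2028 + 6 days = Sun Sep 17 2028.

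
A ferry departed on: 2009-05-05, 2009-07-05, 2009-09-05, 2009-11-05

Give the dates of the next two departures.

The day-of-month is always 5 (61, 62, 61 days between events).
So this recurs on the 5th of every 2 months.
January 2010: 2010-01-05.
March 2010: 2010-03-05.

2010-01-05, 2010-03-05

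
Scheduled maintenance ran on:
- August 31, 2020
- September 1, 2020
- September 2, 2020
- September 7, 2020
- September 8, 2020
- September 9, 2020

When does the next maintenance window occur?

September 14, 2020

Gaps: 1, 1, 5, 1, 1 days — not constant, but cyclic with period 3.
The events fall on every Monday, Tuesday and Wednesday.
The following Monday is September 14, 2020.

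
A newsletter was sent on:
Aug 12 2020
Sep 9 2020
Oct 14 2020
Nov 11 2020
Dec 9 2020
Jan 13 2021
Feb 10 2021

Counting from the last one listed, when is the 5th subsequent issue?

Jul 14 2021

All dates are Wednesdays, 28, 35, 28, 28, 35, 28 days apart.
Specifically, the 2nd Wednesday of each month.
March 2021 — 2nd Wednesday is Mar 10 2021.
2nd Wednesday of April 2021: Apr 14 2021.
2nd Wednesday of May 2021: May 12 2021.
2nd Wednesday of June 2021: Jun 9 2021.
2nd Wednesday of July 2021: Jul 14 2021.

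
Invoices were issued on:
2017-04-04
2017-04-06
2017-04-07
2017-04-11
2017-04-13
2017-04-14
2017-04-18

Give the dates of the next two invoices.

2017-04-20, 2017-04-21

Gaps: 2, 1, 4, 2, 1, 4 days — not constant, but cyclic with period 3.
The events fall on every Tuesday, Thursday and Friday.
Next Thursday: 2017-04-20.
The following Friday is 2017-04-21.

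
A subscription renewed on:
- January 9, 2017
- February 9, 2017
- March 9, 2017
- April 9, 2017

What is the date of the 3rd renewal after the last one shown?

July 9, 2017

The day-of-month is always 9 (31, 28, 31 days between events).
So this recurs on the 9th of each month.
Next: May 2017 → May 9, 2017.
June 2017: June 9, 2017.
Next: July 2017 → July 9, 2017.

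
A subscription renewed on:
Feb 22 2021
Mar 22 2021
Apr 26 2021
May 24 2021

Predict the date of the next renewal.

Jun 28 2021

All dates are Mondays, 28, 35, 28 days apart.
Specifically, the 4th Monday of each month.
4th Monday of June 2021: Jun 28 2021.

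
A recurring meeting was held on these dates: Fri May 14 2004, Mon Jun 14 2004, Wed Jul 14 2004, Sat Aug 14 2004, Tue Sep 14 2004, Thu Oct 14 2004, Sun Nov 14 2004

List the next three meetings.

Gaps: 31, 30, 31, 31, 30, 31 days — not constant. Every event is on the 14th of the month.
Pattern: the 14th of each month.
December 2004: Tue Dec 14 2004.
January 2005: Fri Jan 14 2005.
February 2005: Mon Feb 14 2005.

Tue Dec 14 2004, Fri Jan 14 2005, Mon Feb 14 2005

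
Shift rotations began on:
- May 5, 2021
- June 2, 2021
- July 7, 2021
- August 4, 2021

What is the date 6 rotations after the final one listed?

February 2, 2022

These are Wednesdays at 28- or 35-day spacing (28, 35, 28).
The pattern: 1st Wednesday of the month.
1st Wednesday of September 2021: September 1, 2021.
1st Wednesday of October 2021: October 6, 2021.
November 2021 — 1st Wednesday is November 3, 2021.
1st Wednesday of December 2021: December 1, 2021.
January 2022 — 1st Wednesday is January 5, 2022.
1st Wednesday of February 2022: February 2, 2022.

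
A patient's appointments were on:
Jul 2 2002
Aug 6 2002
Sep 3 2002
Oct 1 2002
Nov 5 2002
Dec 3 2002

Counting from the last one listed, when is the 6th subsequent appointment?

Jun 3 2003

These are Tuesdays at 28- or 35-day spacing (35, 28, 28, 35, 28).
The pattern: 1st Tuesday of the month.
1st Tuesday of January 2003: Jan 7 2003.
1st Tuesday of February 2003: Feb 4 2003.
March 2003 — 1st Tuesday is Mar 4 2003.
1st Tuesday of April 2003: Apr 1 2003.
1st Tuesday of May 2003: May 6 2003.
1st Tuesday of June 2003: Jun 3 2003.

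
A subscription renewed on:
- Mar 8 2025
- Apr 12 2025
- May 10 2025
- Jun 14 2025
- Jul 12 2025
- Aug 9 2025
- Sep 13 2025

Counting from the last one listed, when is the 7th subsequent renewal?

Apr 11 2026

Gaps: 35, 28, 35, 28, 28, 35 days — a mix of 28 and 35. Every date is a Saturday.
Each is the 2nd Saturday of its month.
2nd Saturday of October 2025: Oct 11 2025.
2nd Saturday of November 2025: Nov 8 2025.
2nd Saturday of December 2025: Dec 13 2025.
2nd Saturday of January 2026: Jan 10 2026.
February 2026 — 2nd Saturday is Feb 14 2026.
2nd Saturday of March 2026: Mar 14 2026.
April 2026 — 2nd Saturday is Apr 11 2026.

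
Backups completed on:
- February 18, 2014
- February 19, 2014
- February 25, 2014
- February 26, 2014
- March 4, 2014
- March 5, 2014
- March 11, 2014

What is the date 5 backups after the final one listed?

The gap pattern 1, 6, 1, 6, 1, 6 repeats every 2 events.
These are the Tuesdays and Wednesdays of each week.
The following Wednesday is March 12, 2014.
The following Tuesday is March 18, 2014.
Next Wednesday: March 19, 2014.
The following Tuesday is March 25, 2014.
The following Wednesday is March 26, 2014.

March 26, 2014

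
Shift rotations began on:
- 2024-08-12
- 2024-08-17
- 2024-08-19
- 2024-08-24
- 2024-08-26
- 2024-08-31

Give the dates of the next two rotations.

Gaps: 5, 2, 5, 2, 5 days — not constant, but cyclic with period 2.
The events fall on every Monday and Saturday.
Next Monday: 2024-09-02.
Next Saturday: 2024-09-07.

2024-09-02, 2024-09-07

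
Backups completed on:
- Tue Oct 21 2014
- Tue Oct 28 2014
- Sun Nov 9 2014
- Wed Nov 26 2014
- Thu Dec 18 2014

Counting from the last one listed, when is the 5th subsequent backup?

Sun Jun 21 2015

Intervals are 7, 12, 17, 22 days — an arithmetic progression with common difference 5.
Next gap: 27 days. Thu Dec 18 2014 + 27 days = Wed Jan 14 2015.
Next gap: 32 days. Wed Jan 14 2015 + 32 days = Sun Feb 15 2015.
Next gap: 37 days. Sun Feb 15 2015 + 37 days = Tue Mar 24 2015.
Next gap: 42 days. Tue Mar 24 2015 + 42 days = Tue May 5 2015.
Next gap: 47 days. Tue May 5 2015 + 47 days = Sun Jun 21 2015.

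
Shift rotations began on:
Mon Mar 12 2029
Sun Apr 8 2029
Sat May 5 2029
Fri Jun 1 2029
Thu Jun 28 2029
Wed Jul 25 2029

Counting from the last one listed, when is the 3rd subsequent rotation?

Sun Oct 14 2029

Every event comes 27 days after the last (27, 27, 27, 27, 27).
Wed Jul 25 2029 + 27 days = Tue Aug 21 2029.
Tue Aug 21 2029 + 27 days = Mon Sep 17 2029.
Mon Sep 17 2029 + 27 days = Sun Oct 14 2029.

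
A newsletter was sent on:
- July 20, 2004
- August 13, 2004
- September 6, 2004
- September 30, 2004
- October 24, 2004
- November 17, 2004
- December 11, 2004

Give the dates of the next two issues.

January 4, 2005; January 28, 2005

Every event comes 24 days after the last (24, 24, 24, 24, 24, 24).
December 11, 2004 + 24 days = January 4, 2005.
January 4, 2005 + 24 days = January 28, 2005.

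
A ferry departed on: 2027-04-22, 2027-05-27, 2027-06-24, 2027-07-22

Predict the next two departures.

These are Thursdays at 28- or 35-day spacing (35, 28, 28).
The pattern: 4th Thursday of the month.
August 2027 — 4th Thursday is 2027-08-26.
4th Thursday of September 2027: 2027-09-23.

2027-08-26, 2027-09-23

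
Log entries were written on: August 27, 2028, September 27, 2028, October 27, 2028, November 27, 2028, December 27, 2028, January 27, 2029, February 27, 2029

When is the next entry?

Each date is the 27th; the gaps (31, 30, 31, 30, 31, 31) track the month lengths.
The rule is the 27th of each month.
March 2029: March 27, 2029.

March 27, 2029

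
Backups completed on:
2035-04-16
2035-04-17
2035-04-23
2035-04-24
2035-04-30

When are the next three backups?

2035-05-01, 2035-05-07, 2035-05-08

The gap pattern 1, 6, 1, 6 repeats every 2 events.
These are the Mondays and Tuesdays of each week.
The following Tuesday is 2035-05-01.
Next Monday: 2035-05-07.
The following Tuesday is 2035-05-08.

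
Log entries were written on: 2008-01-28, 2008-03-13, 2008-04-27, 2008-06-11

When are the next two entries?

2008-07-26, 2008-09-09

Gaps between consecutive events: 45, 45, 45 days — a constant 45-day interval.
2008-06-11 + 45 days = 2008-07-26.
2008-07-26 + 45 days = 2008-09-09.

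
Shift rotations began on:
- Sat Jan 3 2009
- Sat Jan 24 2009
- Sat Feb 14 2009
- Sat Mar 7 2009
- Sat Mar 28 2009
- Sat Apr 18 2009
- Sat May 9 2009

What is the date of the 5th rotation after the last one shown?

Every event comes 21 days after the last (21, 21, 21, 21, 21, 21).
Sat May 9 2009 + 21 days = Sat May 30 2009.
Sat May 30 2009 + 21 days = Sat Jun 20 2009.
Sat Jun 20 2009 + 21 days = Sat Jul 11 2009.
Sat Jul 11 2009 + 21 days = Sat Aug 1 2009.
Sat Aug 1 2009 + 21 days = Sat Aug 22 2009.

Sat Aug 22 2009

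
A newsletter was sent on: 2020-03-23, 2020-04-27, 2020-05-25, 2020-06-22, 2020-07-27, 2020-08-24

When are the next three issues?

2020-09-28, 2020-10-26, 2020-11-23

Gaps: 35, 28, 28, 35, 28 days — a mix of 28 and 35. Every date is a Monday.
Each is the 4th Monday of its month.
4th Monday of September 2020: 2020-09-28.
4th Monday of October 2020: 2020-10-26.
November 2020 — 4th Monday is 2020-11-23.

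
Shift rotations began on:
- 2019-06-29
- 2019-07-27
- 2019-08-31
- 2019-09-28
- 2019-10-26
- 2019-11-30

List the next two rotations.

2019-12-28, 2020-01-25

Every date is a Saturday; gaps 28, 35, 28, 28, 35 days.
Each is the last Saturday of its month (at least one falls on the 29th or later, ruling out '4th Saturday').
Last Saturday of December 2019: 2019-12-28.
January 2020 ends with Saturday 2020-01-25.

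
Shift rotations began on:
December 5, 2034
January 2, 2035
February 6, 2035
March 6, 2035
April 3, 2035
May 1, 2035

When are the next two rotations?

All dates are Tuesdays, 28, 35, 28, 28, 28 days apart.
Specifically, the 1st Tuesday of each month.
June 2035 — 1st Tuesday is June 5, 2035.
1st Tuesday of July 2035: July 3, 2035.

June 5, 2035; July 3, 2035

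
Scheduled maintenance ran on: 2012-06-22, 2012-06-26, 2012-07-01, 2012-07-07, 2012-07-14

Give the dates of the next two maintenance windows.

2012-07-22, 2012-07-31

Gaps: 4, 5, 6, 7 days — each gap is 1 larger than the previous one.
Next gap: 8 days. 2012-07-14 + 8 days = 2012-07-22.
Next gap: 9 days. 2012-07-22 + 9 days = 2012-07-31.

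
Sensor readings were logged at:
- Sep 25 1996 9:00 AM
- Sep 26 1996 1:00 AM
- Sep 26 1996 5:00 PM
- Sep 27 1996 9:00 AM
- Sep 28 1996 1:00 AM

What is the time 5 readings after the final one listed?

Oct 1 1996 9:00 AM

Gaps: 16, 16, 16, 16 hours — each event is 16 hours after the previous one.
Sep 28 1996 1:00 AM + 16 h = Sep 28 1996 5:00 PM.
Sep 28 1996 5:00 PM + 16 h = Sep 29 1996 9:00 AM.
Sep 29 1996 9:00 AM + 16 h = Sep 30 1996 1:00 AM.
Sep 30 1996 1:00 AM + 16 h = Sep 30 1996 5:00 PM.
Sep 30 1996 5:00 PM + 16 h = Oct 1 1996 9:00 AM.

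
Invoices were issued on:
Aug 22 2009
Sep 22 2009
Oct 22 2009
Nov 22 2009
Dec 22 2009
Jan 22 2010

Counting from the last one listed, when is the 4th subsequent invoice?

Gaps: 31, 30, 31, 30, 31 days — not constant. Every event is on the 22nd of the month.
Pattern: the 22nd of each month.
February 2010: Feb 22 2010.
March 2010: Mar 22 2010.
April 2010: Apr 22 2010.
Next: May 2010 → May 22 2010.

May 22 2010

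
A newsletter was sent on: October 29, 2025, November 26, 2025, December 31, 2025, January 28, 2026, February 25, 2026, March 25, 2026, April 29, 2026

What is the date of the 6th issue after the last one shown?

October 28, 2026

Every date is a Wednesday; gaps 28, 35, 28, 28, 28, 35 days.
Each is the last Wednesday of its month (at least one falls on the 29th or later, ruling out '4th Wednesday').
Last Wednesday of May 2026: May 27, 2026.
June 2026 ends with Wednesday June 24, 2026.
Last Wednesday of July 2026: July 29, 2026.
August 2026 ends with Wednesday August 26, 2026.
Last Wednesday of September 2026: September 30, 2026.
Last Wednesday of October 2026: October 28, 2026.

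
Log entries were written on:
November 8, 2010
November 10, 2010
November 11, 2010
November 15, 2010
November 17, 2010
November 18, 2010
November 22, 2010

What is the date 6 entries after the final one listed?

December 6, 2010

The gap pattern 2, 1, 4, 2, 1, 4 repeats every 3 events.
These are the Mondays, Wednesdays and Thursdays of each week.
The following Wednesday is November 24, 2010.
Next Thursday: November 25, 2010.
Next Monday: November 29, 2010.
The following Wednesday is December 1, 2010.
The following Thursday is December 2, 2010.
Next Monday: December 6, 2010.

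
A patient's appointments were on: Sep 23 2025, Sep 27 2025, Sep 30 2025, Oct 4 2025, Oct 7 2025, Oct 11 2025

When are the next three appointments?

The gap pattern 4, 3, 4, 3, 4 repeats every 2 events.
These are the Tuesdays and Saturdays of each week.
The following Tuesday is Oct 14 2025.
The following Saturday is Oct 18 2025.
Next Tuesday: Oct 21 2025.

Oct 14 2025, Oct 18 2025, Oct 21 2025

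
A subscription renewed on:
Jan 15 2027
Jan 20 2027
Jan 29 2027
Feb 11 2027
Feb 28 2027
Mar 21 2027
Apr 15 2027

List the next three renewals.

Intervals are 5, 9, 13, 17, 21, 25 days — an arithmetic progression with common difference 4.
Next gap: 29 days. Apr 15 2027 + 29 days = May 14 2027.
Next gap: 33 days. May 14 2027 + 33 days = Jun 16 2027.
Next gap: 37 days. Jun 16 2027 + 37 days = Jul 23 2027.

May 14 2027, Jun 16 2027, Jul 23 2027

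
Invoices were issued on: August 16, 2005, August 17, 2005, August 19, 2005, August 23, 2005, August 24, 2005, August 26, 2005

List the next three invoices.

Gaps: 1, 2, 4, 1, 2 days — not constant, but cyclic with period 3.
The events fall on every Tuesday, Wednesday and Friday.
The following Tuesday is August 30, 2005.
Next Wednesday: August 31, 2005.
The following Friday is September 2, 2005.

August 30, 2005; August 31, 2005; September 2, 2005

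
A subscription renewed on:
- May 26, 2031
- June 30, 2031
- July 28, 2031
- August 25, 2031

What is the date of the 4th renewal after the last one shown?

December 29, 2031

Every date is a Monday; gaps 35, 28, 28 days.
Each is the last Monday of its month (at least one falls on the 29th or later, ruling out '4th Monday').
Last Monday of September 2031: September 29, 2031.
October 2031 ends with Monday October 27, 2031.
Last Monday of November 2031: November 24, 2031.
December 2031 ends with Monday December 29, 2031.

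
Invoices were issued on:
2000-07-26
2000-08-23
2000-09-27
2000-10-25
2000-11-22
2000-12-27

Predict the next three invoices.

2001-01-24, 2001-02-28, 2001-03-28

Gaps: 28, 35, 28, 28, 35 days — a mix of 28 and 35. Every date is a Wednesday.
Each is the 4th Wednesday of its month.
January 2001 — 4th Wednesday is 2001-01-24.
4th Wednesday of February 2001: 2001-02-28.
4th Wednesday of March 2001: 2001-03-28.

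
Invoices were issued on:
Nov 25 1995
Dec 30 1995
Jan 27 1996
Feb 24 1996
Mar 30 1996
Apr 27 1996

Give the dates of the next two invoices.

May 25 1996, Jun 29 1996

These are Saturdays with 35, 28, 28, 35, 28-day gaps.
Each is the final Saturday of its month — Dec 30 1995 is past the 28th, so '4th Saturday' doesn't fit.
May 1996 ends with Saturday May 25 1996.
Last Saturday of June 1996: Jun 29 1996.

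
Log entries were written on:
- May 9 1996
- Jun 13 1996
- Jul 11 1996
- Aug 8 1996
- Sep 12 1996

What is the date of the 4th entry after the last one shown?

Jan 9 1997

All dates are Thursdays, 35, 28, 28, 35 days apart.
Specifically, the 2nd Thursday of each month.
October 1996 — 2nd Thursday is Oct 10 1996.
2nd Thursday of November 1996: Nov 14 1996.
2nd Thursday of December 1996: Dec 12 1996.
2nd Thursday of January 1997: Jan 9 1997.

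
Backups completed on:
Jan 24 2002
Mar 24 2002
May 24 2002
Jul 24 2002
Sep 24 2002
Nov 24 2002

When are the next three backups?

Jan 24 2003, Mar 24 2003, May 24 2003

Gaps: 59, 61, 61, 62, 61 days — not constant. Every event is on the 24th of the month.
Pattern: the 24th of every 2 months.
January 2003: Jan 24 2003.
Next: March 2003 → Mar 24 2003.
May 2003: May 24 2003.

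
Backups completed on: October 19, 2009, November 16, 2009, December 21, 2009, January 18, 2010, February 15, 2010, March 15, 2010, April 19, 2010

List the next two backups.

All dates are Mondays, 28, 35, 28, 28, 28, 35 days apart.
Specifically, the 3rd Monday of each month.
May 2010 — 3rd Monday is May 17, 2010.
June 2010 — 3rd Monday is June 21, 2010.

May 17, 2010; June 21, 2010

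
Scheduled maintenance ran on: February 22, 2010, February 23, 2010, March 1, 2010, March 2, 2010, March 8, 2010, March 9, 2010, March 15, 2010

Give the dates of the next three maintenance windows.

March 16, 2010; March 22, 2010; March 23, 2010

Every event lands on a Monday or Tuesday (gaps cycle 1, 6, 1, 6, 1, 6).
So the schedule is: every Monday and Tuesday.
Next Tuesday: March 16, 2010.
The following Monday is March 22, 2010.
The following Tuesday is March 23, 2010.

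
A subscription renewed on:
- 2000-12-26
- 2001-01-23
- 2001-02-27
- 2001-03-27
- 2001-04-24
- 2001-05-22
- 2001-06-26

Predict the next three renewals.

2001-07-24, 2001-08-28, 2001-09-25

These are Tuesdays at 28- or 35-day spacing (28, 35, 28, 28, 28, 35).
The pattern: 4th Tuesday of the month.
July 2001 — 4th Tuesday is 2001-07-24.
August 2001 — 4th Tuesday is 2001-08-28.
September 2001 — 4th Tuesday is 2001-09-25.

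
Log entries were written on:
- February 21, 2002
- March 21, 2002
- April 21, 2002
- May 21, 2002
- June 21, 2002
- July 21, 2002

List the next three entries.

Gaps: 28, 31, 30, 31, 30 days — not constant. Every event is on the 21st of the month.
Pattern: the 21st of each month.
August 2002: August 21, 2002.
Next: September 2002 → September 21, 2002.
October 2002: October 21, 2002.

August 21, 2002; September 21, 2002; October 21, 2002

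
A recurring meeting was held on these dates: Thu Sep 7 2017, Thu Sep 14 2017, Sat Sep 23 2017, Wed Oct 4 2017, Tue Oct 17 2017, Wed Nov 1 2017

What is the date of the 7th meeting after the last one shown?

Wed Apr 11 2018

Gaps: 7, 9, 11, 13, 15 days — each gap is 2 larger than the previous one.
Next gap: 17 days. Wed Nov 1 2017 + 17 days = Sat Nov 18 2017.
Next gap: 19 days. Sat Nov 18 2017 + 19 days = Thu Dec 7 2017.
Next gap: 21 days. Thu Dec 7 2017 + 21 days = Thu Dec 28 2017.
Next gap: 23 days. Thu Dec 28 2017 + 23 days = Sat Jan 20 2018.
Next gap: 25 days. Sat Jan 20 2018 + 25 days = Wed Feb 14 2018.
Next gap: 27 days. Wed Feb 14 2018 + 27 days = Tue Mar 13 2018.
Next gap: 29 days. Tue Mar 13 2018 + 29 days = Wed Apr 11 2018.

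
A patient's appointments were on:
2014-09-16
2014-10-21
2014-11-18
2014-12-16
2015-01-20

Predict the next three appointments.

2015-02-17, 2015-03-17, 2015-04-21

These are Tuesdays at 28- or 35-day spacing (35, 28, 28, 35).
The pattern: 3rd Tuesday of the month.
3rd Tuesday of February 2015: 2015-02-17.
3rd Tuesday of March 2015: 2015-03-17.
3rd Tuesday of April 2015: 2015-04-21.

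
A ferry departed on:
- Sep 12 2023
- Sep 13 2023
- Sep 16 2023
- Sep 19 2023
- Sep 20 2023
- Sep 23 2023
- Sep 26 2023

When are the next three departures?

Sep 27 2023, Sep 30 2023, Oct 3 2023

Every event lands on a Tuesday or Wednesday or Saturday (gaps cycle 1, 3, 3, 1, 3, 3).
So the schedule is: every Tuesday, Wednesday and Saturday.
The following Wednesday is Sep 27 2023.
The following Saturday is Sep 30 2023.
The following Tuesday is Oct 3 2023.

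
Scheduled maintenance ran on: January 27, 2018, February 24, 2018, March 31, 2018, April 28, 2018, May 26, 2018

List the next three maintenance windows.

June 30, 2018; July 28, 2018; August 25, 2018

Every date is a Saturday; gaps 28, 35, 28, 28 days.
Each is the last Saturday of its month (at least one falls on the 29th or later, ruling out '4th Saturday').
June 2018 ends with Saturday June 30, 2018.
Last Saturday of July 2018: July 28, 2018.
August 2018 ends with Saturday August 25, 2018.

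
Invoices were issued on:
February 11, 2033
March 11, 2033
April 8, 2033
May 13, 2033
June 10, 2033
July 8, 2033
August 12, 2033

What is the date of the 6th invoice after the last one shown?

These are Fridays at 28- or 35-day spacing (28, 28, 35, 28, 28, 35).
The pattern: 2nd Friday of the month.
2nd Friday of September 2033: September 9, 2033.
2nd Friday of October 2033: October 14, 2033.
2nd Friday of November 2033: November 11, 2033.
December 2033 — 2nd Friday is December 9, 2033.
2nd Friday of January 2034: January 13, 2034.
February 2034 — 2nd Friday is February 10, 2034.

February 10, 2034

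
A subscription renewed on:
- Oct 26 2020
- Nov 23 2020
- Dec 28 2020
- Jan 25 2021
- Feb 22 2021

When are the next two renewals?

All dates are Mondays, 28, 35, 28, 28 days apart.
Specifically, the 4th Monday of each month.
March 2021 — 4th Monday is Mar 22 2021.
April 2021 — 4th Monday is Apr 26 2021.

Mar 22 2021, Apr 26 2021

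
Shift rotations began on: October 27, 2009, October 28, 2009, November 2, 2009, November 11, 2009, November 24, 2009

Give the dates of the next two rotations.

December 11, 2009; January 1, 2010

The spacing grows by 4 each time: 1, 5, 9, 13 days.
Next gap: 17 days. November 24, 2009 + 17 days = December 11, 2009.
Next gap: 21 days. December 11, 2009 + 21 days = January 1, 2010.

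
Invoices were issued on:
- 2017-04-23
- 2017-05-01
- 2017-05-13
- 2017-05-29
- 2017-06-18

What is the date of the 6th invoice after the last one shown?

2018-01-08

Intervals are 8, 12, 16, 20 days — an arithmetic progression with common difference 4.
Next gap: 24 days. 2017-06-18 + 24 days = 2017-07-12.
Next gap: 28 days. 2017-07-12 + 28 days = 2017-08-09.
Next gap: 32 days. 2017-08-09 + 32 days = 2017-09-10.
Next gap: 36 days. 2017-09-10 + 36 days = 2017-10-16.
Next gap: 40 days. 2017-10-16 + 40 days = 2017-11-25.
Next gap: 44 days. 2017-11-25 + 44 days = 2018-01-08.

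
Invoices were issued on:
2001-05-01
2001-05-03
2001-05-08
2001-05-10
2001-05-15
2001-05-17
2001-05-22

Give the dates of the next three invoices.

Gaps: 2, 5, 2, 5, 2, 5 days — not constant, but cyclic with period 2.
The events fall on every Tuesday and Thursday.
Next Thursday: 2001-05-24.
Next Tuesday: 2001-05-29.
Next Thursday: 2001-05-31.

2001-05-24, 2001-05-29, 2001-05-31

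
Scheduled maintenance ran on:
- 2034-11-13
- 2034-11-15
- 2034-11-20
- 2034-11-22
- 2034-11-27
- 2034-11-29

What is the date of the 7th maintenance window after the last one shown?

Gaps: 2, 5, 2, 5, 2 days — not constant, but cyclic with period 2.
The events fall on every Monday and Wednesday.
Next Monday: 2034-12-04.
The following Wednesday is 2034-12-06.
Next Monday: 2034-12-11.
The following Wednesday is 2034-12-13.
Next Monday: 2034-12-18.
Next Wednesday: 2034-12-20.
Next Monday: 2034-12-25.

2034-12-25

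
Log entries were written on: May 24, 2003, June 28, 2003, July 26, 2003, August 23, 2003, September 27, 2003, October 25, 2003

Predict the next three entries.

November 22, 2003; December 27, 2003; January 24, 2004

Gaps: 35, 28, 28, 35, 28 days — a mix of 28 and 35. Every date is a Saturday.
Each is the 4th Saturday of its month.
4th Saturday of November 2003: November 22, 2003.
December 2003 — 4th Saturday is December 27, 2003.
January 2004 — 4th Saturday is January 24, 2004.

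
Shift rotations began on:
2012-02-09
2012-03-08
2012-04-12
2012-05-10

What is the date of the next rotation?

2012-06-14

Gaps: 28, 35, 28 days — a mix of 28 and 35. Every date is a Thursday.
Each is the 2nd Thursday of its month.
2nd Thursday of June 2012: 2012-06-14.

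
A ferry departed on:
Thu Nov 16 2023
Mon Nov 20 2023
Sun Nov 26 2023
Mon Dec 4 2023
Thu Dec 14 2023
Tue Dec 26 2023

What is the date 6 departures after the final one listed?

Thu Apr 18 2024

Intervals are 4, 6, 8, 10, 12 days — an arithmetic progression with common difference 2.
Next gap: 14 days. Tue Dec 26 2023 + 14 days = Tue Jan 9 2024.
Next gap: 16 days. Tue Jan 9 2024 + 16 days = Thu Jan 25 2024.
Next gap: 18 days. Thu Jan 25 2024 + 18 days = Mon Feb 12 2024.
Next gap: 20 days. Mon Feb 12 2024 + 20 days = Sun Mar 3 2024.
Next gap: 22 days. Sun Mar 3 2024 + 22 days = Mon Mar 25 2024.
Next gap: 24 days. Mon Mar 25 2024 + 24 days = Thu Apr 18 2024.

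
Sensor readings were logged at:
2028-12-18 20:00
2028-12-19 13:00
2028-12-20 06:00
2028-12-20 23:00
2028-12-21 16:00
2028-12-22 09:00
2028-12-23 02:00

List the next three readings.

Gaps: 17, 17, 17, 17, 17, 17 hours — each event is 17 hours after the previous one.
2028-12-23 02:00 + 17 h = 2028-12-23 19:00.
2028-12-23 19:00 + 17 h = 2028-12-24 12:00.
2028-12-24 12:00 + 17 h = 2028-12-25 05:00.

2028-12-23 19:00, 2028-12-24 12:00, 2028-12-25 05:00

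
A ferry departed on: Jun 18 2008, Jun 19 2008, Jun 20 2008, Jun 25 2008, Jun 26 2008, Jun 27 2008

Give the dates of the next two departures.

The gap pattern 1, 1, 5, 1, 1 repeats every 3 events.
These are the Wednesdays, Thursdays and Fridays of each week.
Next Wednesday: Jul 2 2008.
The following Thursday is Jul 3 2008.

Jul 2 2008, Jul 3 2008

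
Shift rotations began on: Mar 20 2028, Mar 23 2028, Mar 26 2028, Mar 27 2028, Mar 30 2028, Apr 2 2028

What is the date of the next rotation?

Apr 3 2028

Every event lands on a Monday or Thursday or Sunday (gaps cycle 3, 3, 1, 3, 3).
So the schedule is: every Monday, Thursday and Sunday.
The following Monday is Apr 3 2028.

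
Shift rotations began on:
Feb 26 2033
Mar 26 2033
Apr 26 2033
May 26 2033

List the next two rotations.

Each date is the 26th; the gaps (28, 31, 30) track the month lengths.
The rule is the 26th of each month.
June 2033: Jun 26 2033.
Next: July 2033 → Jul 26 2033.

Jun 26 2033, Jul 26 2033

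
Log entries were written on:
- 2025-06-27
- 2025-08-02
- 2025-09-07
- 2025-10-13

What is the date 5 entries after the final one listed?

Gaps between consecutive events: 36, 36, 36 days — a constant 36-day interval.
2025-10-13 + 36 days = 2025-11-18.
2025-11-18 + 36 days = 2025-12-24.
2025-12-24 + 36 days = 2026-01-29.
2026-01-29 + 36 days = 2026-03-06.
2026-03-06 + 36 days = 2026-04-11.

2026-04-11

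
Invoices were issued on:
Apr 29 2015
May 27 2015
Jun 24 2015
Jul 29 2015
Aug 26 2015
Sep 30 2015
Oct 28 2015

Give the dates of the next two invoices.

Nov 25 2015, Dec 30 2015

Every date is a Wednesday; gaps 28, 28, 35, 28, 35, 28 days.
Each is the last Wednesday of its month (at least one falls on the 29th or later, ruling out '4th Wednesday').
November 2015 ends with Wednesday Nov 25 2015.
Last Wednesday of December 2015: Dec 30 2015.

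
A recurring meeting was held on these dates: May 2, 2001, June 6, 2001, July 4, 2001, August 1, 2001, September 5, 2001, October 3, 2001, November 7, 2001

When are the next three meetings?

These are Wednesdays at 28- or 35-day spacing (35, 28, 28, 35, 28, 35).
The pattern: 1st Wednesday of the month.
1st Wednesday of December 2001: December 5, 2001.
January 2002 — 1st Wednesday is January 2, 2002.
1st Wednesday of February 2002: February 6, 2002.

December 5, 2001; January 2, 2002; February 6, 2002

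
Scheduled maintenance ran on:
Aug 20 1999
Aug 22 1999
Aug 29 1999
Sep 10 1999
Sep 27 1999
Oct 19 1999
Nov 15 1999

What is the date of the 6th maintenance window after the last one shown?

Aug 8 2000

Intervals are 2, 7, 12, 17, 22, 27 days — an arithmetic progression with common difference 5.
Next gap: 32 days. Nov 15 1999 + 32 days = Dec 17 1999.
Next gap: 37 days. Dec 17 1999 + 37 days = Jan 23 2000.
Next gap: 42 days. Jan 23 2000 + 42 days = Mar 5 2000.
Next gap: 47 days. Mar 5 2000 + 47 days = Apr 21 2000.
Next gap: 52 days. Apr 21 2000 + 52 days = Jun 12 2000.
Next gap: 57 days. Jun 12 2000 + 57 days = Aug 8 2000.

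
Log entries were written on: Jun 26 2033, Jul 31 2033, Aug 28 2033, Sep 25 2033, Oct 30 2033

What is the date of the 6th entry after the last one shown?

Apr 30 2034

All Sundays; the gaps (35, 28, 28, 35) vary with month length.
This is the last Sunday of each month.
November 2033 ends with Sunday Nov 27 2033.
December 2033 ends with Sunday Dec 25 2033.
January 2034 ends with Sunday Jan 29 2034.
Last Sunday of February 2034: Feb 26 2034.
Last Sunday of March 2034: Mar 26 2034.
April 2034 ends with Sunday Apr 30 2034.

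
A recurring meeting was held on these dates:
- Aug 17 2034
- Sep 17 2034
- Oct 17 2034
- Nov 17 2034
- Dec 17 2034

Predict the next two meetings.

Each date is the 17th; the gaps (31, 30, 31, 30) track the month lengths.
The rule is the 17th of each month.
January 2035: Jan 17 2035.
February 2035: Feb 17 2035.

Jan 17 2035, Feb 17 2035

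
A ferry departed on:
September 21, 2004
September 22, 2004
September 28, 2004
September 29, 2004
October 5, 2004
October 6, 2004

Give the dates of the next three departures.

Every event lands on a Tuesday or Wednesday (gaps cycle 1, 6, 1, 6, 1).
So the schedule is: every Tuesday and Wednesday.
The following Tuesday is October 12, 2004.
Next Wednesday: October 13, 2004.
Next Tuesday: October 19, 2004.

October 12, 2004; October 13, 2004; October 19, 2004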